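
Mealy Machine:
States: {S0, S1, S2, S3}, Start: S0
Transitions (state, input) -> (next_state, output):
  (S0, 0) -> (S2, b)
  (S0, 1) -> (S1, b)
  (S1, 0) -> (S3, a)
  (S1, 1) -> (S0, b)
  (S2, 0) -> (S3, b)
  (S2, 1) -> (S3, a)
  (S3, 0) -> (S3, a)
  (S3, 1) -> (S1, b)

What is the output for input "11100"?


Step-by-step:
  (S0, 1) -> (S1, b)
  (S1, 1) -> (S0, b)
  (S0, 1) -> (S1, b)
  (S1, 0) -> (S3, a)
  (S3, 0) -> (S3, a)

"bbbaa"


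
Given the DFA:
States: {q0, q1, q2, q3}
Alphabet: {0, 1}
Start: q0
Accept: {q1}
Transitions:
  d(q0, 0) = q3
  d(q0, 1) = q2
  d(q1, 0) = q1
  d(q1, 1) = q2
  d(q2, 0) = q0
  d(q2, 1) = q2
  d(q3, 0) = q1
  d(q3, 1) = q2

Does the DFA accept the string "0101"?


Trace: q0 -> q3 -> q2 -> q0 -> q2
Final state: q2
Accept states: {q1}

No, rejected (final state q2 is not an accept state)


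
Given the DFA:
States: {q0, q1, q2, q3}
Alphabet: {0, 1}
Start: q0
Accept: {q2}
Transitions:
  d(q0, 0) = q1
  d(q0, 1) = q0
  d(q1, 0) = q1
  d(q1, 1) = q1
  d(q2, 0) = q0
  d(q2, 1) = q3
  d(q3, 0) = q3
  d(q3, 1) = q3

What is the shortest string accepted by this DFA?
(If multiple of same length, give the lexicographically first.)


BFS by string length (lex-first path to each state shown):
  len 0: q0<-""
  len 1: q0<-"1", q1<-"0"
  len 2: q0<-"11", q1<-"00"
  len 3: q0<-"111", q1<-"000"
  len 4: q0<-"1111", q1<-"0000"
  len 5: q0<-"11111", q1<-"00000"
  len 6: q0<-"111111", q1<-"000000"
  len 7: q0<-"1111111", q1<-"0000000"
  len 8: q0<-"11111111", q1<-"00000000"

No string accepted (empty language)


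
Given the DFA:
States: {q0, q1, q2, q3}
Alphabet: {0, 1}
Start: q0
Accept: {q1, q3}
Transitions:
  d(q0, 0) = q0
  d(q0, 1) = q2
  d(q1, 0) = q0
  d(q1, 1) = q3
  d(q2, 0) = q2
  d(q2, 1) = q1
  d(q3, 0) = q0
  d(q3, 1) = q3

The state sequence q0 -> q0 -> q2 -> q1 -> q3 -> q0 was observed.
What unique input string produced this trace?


Trace back each transition to find the symbol:
  q0 --[0]--> q0
  q0 --[1]--> q2
  q2 --[1]--> q1
  q1 --[1]--> q3
  q3 --[0]--> q0

"01110"


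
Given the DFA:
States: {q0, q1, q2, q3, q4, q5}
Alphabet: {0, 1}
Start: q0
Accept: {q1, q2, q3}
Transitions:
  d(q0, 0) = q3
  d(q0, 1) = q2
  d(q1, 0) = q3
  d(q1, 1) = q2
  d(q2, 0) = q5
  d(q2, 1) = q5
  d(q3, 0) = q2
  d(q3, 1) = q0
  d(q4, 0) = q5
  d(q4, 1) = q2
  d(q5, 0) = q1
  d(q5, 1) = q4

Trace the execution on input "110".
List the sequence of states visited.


Input: 110
d(q0, 1) = q2
d(q2, 1) = q5
d(q5, 0) = q1


q0 -> q2 -> q5 -> q1


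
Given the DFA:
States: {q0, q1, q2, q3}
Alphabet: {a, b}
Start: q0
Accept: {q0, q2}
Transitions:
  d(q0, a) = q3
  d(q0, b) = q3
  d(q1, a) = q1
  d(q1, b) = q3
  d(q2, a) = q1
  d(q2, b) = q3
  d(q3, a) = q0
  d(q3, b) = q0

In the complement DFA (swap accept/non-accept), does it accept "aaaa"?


Trace: q0 -> q3 -> q0 -> q3 -> q0
Final: q0
Original accept: {q0, q2}
Complement: q0 is in original accept

No, complement rejects (original accepts)


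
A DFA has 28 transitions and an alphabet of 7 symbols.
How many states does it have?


Each state has exactly one transition per symbol.
states = transitions / |alphabet| = 28 / 7 = 4

4


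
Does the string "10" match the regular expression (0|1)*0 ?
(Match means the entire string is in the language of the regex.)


|string| = 2; first = '1'; last = '0'

Yes, "10" matches (0|1)*0


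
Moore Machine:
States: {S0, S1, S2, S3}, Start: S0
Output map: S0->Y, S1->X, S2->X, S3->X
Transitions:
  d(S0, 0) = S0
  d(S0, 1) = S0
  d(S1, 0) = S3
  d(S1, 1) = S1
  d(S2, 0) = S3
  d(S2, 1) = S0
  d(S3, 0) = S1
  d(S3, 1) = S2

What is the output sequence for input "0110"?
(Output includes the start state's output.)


Start: S0 (output Y)
  --0--> S0 (output Y)
  --1--> S0 (output Y)
  --1--> S0 (output Y)
  --0--> S0 (output Y)

"YYYYY"


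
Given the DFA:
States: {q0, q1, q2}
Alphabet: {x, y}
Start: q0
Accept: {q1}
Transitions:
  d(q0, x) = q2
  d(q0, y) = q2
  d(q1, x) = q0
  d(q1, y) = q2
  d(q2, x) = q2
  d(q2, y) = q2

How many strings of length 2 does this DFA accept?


Enumerating all length-2 strings:
  "xx" -> q2 [reject]
  "xy" -> q2 [reject]
  "yx" -> q2 [reject]
  "yy" -> q2 [reject]

0 out of 4


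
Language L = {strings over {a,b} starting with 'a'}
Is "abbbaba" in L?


first symbol = 'a'

Yes, "abbbaba" is in L


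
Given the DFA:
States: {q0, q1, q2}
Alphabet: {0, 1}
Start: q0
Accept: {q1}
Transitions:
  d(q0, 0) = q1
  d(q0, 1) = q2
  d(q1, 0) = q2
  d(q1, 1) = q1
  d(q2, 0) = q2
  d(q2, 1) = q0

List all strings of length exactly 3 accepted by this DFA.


All strings of length 3: 8 total
Accepted: 2

"011", "110"


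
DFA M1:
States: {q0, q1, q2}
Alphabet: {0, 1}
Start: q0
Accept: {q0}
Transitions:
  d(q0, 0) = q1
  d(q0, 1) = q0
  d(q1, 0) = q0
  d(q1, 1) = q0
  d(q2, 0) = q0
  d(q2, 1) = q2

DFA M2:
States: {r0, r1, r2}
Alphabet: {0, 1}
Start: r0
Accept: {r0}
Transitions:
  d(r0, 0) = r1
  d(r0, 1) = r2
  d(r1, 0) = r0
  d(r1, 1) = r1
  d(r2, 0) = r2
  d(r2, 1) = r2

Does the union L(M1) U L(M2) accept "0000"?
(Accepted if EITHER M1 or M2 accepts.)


M1: final=q0 accepted=True
M2: final=r0 accepted=True

Yes, union accepts


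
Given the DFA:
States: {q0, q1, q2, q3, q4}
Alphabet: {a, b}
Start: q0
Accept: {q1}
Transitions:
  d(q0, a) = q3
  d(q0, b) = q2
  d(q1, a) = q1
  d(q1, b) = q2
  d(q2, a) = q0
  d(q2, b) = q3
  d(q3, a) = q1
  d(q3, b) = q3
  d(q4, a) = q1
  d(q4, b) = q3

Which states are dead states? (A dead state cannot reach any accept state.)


Forward reachability from each state:
  q0 -> reaches accept state q1 (live)
  q1 -> reaches accept state q1 (live)
  q2 -> reaches accept state q1 (live)
  q3 -> reaches accept state q1 (live)
  q4 -> reaches accept state q1 (live)

None (all states can reach an accept state)


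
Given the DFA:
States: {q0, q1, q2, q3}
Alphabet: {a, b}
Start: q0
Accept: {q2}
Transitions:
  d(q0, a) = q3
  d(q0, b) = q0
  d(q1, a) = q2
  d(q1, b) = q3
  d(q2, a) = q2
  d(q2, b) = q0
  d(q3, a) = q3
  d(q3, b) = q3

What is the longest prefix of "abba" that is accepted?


Run the DFA, marking each prefix where the state is accepting:
  "" -> q0 [reject]
  "a" -> q3 [reject]
  "ab" -> q3 [reject]
  "abb" -> q3 [reject]
  "abba" -> q3 [reject]

No prefix is accepted


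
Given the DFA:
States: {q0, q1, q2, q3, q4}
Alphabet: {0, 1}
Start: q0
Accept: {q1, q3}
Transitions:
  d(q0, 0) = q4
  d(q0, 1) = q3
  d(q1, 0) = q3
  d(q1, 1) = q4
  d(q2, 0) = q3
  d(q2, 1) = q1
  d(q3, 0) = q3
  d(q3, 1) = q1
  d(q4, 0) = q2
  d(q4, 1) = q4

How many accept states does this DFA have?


Accept states listed: {q1, q3}
Counting: q1(1) q3(2)

2


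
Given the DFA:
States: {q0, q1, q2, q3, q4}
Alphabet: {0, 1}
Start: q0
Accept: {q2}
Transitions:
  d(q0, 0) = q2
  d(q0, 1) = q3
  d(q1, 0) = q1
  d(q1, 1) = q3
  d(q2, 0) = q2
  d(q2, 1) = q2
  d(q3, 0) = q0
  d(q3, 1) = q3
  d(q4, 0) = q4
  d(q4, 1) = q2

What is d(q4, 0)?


Looking up transition d(q4, 0)

q4


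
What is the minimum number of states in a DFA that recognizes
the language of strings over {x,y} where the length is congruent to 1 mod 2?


States track (length) mod 2.
Need 2 states: one per remainder 0..1; accept = remainder 1.

2


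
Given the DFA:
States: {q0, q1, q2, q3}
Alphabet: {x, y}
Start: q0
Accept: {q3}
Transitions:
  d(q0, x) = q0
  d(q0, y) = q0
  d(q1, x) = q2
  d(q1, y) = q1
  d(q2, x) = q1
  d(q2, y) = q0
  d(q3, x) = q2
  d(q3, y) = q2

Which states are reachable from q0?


BFS from q0:
  layer 0: {q0}

{q0}


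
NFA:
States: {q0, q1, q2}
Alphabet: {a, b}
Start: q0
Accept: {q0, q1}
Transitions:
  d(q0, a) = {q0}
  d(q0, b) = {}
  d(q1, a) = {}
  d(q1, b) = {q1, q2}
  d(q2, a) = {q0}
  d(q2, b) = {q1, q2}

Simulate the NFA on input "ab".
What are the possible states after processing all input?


Start: {q0}
  --a--> {q0}
  --b--> {}

{} (empty set, no valid transitions)


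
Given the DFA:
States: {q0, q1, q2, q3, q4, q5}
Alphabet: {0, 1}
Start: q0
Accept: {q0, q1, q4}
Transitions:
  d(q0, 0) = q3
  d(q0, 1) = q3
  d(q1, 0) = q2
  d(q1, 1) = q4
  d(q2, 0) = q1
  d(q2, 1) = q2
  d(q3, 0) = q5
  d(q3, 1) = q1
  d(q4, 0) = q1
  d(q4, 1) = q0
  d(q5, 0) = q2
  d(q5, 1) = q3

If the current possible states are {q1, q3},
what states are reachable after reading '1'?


Apply transition on '1' from each current state:
  d(q1, 1) = q4
  d(q3, 1) = q1

{q1, q4}


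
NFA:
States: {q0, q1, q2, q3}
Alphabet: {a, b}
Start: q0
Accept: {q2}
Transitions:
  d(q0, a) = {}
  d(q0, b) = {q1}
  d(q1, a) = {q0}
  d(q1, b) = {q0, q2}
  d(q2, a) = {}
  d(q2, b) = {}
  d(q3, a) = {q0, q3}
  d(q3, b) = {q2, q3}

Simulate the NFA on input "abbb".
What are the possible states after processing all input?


Start: {q0}
  --a--> {}
  --b--> {}
  --b--> {}
  --b--> {}

{} (empty set, no valid transitions)


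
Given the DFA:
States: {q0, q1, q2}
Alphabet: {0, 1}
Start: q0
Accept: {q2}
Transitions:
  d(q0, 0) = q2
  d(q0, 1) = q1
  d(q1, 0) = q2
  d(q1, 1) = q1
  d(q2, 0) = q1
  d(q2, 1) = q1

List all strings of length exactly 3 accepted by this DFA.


All strings of length 3: 8 total
Accepted: 3

"000", "010", "110"


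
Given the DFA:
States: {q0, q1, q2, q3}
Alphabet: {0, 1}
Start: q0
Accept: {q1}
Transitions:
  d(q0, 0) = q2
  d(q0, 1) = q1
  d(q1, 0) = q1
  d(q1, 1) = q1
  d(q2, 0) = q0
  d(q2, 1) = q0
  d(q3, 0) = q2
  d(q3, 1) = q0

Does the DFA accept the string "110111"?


Trace: q0 -> q1 -> q1 -> q1 -> q1 -> q1 -> q1
Final state: q1
Accept states: {q1}

Yes, accepted (final state q1 is an accept state)


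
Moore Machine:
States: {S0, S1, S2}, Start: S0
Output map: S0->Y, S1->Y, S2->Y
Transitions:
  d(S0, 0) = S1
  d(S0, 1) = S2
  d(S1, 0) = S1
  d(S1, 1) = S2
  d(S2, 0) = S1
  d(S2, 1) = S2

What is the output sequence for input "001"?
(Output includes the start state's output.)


Start: S0 (output Y)
  --0--> S1 (output Y)
  --0--> S1 (output Y)
  --1--> S2 (output Y)

"YYYY"


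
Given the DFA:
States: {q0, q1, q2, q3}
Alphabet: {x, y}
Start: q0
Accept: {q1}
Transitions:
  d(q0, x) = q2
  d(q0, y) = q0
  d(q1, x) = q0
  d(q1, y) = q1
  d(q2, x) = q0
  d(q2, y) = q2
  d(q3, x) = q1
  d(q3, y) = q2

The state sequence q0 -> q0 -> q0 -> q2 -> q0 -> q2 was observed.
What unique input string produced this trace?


Trace back each transition to find the symbol:
  q0 --[y]--> q0
  q0 --[y]--> q0
  q0 --[x]--> q2
  q2 --[x]--> q0
  q0 --[x]--> q2

"yyxxx"


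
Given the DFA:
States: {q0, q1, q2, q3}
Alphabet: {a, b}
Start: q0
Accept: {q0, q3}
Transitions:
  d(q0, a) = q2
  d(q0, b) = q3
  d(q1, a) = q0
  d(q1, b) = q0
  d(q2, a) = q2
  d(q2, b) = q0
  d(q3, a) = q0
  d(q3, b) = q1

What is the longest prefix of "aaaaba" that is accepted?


Run the DFA, marking each prefix where the state is accepting:
  "" -> q0 [accept]
  "a" -> q2 [reject]
  "aa" -> q2 [reject]
  "aaa" -> q2 [reject]
  "aaaa" -> q2 [reject]
  "aaaab" -> q0 [accept]
  "aaaaba" -> q2 [reject]

"aaaab"


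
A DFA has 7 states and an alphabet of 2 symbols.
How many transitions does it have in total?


Each state has exactly one transition per symbol.
7 * 2 = 14

14


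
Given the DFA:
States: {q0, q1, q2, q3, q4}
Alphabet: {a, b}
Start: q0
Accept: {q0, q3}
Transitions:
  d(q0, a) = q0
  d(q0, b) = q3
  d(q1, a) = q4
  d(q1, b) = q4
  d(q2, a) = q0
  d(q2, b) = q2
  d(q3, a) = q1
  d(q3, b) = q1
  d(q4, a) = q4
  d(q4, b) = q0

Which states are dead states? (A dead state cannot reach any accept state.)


Forward reachability from each state:
  q0 -> reaches accept state q0 (live)
  q1 -> reaches accept state q0 (live)
  q2 -> reaches accept state q0 (live)
  q3 -> reaches accept state q0 (live)
  q4 -> reaches accept state q0 (live)

None (all states can reach an accept state)


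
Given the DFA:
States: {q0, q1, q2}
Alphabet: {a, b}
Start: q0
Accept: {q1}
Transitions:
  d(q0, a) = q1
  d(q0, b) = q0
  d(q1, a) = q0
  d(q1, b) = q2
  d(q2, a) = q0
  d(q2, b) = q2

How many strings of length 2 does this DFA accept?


Enumerating all length-2 strings:
  "aa" -> q0 [reject]
  "ab" -> q2 [reject]
  "ba" -> q1 [accept]
  "bb" -> q0 [reject]

1 out of 4


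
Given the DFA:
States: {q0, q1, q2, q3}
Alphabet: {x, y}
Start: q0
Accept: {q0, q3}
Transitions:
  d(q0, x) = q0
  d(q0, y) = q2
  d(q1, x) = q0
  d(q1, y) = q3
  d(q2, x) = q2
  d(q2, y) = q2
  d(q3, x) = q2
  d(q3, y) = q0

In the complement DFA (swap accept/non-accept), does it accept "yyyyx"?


Trace: q0 -> q2 -> q2 -> q2 -> q2 -> q2
Final: q2
Original accept: {q0, q3}
Complement: q2 is not in original accept

Yes, complement accepts (original rejects)


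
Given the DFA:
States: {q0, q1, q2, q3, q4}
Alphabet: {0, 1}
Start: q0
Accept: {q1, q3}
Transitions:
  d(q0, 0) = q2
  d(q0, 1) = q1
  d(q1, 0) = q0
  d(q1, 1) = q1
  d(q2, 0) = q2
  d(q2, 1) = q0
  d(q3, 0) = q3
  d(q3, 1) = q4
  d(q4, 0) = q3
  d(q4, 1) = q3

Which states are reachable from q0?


BFS from q0:
  layer 0: {q0}
  layer 1: {q1, q2}

{q0, q1, q2}


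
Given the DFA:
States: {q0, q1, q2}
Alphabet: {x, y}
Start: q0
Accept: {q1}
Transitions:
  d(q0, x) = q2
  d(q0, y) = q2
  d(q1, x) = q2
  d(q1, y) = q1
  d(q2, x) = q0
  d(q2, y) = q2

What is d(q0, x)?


Looking up transition d(q0, x)

q2


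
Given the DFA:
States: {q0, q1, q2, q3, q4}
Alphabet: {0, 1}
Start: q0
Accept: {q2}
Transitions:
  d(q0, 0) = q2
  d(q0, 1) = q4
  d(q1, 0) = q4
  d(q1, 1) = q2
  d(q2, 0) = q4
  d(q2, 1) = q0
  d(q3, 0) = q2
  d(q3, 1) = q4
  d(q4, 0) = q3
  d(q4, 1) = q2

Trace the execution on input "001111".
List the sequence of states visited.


Input: 001111
d(q0, 0) = q2
d(q2, 0) = q4
d(q4, 1) = q2
d(q2, 1) = q0
d(q0, 1) = q4
d(q4, 1) = q2


q0 -> q2 -> q4 -> q2 -> q0 -> q4 -> q2


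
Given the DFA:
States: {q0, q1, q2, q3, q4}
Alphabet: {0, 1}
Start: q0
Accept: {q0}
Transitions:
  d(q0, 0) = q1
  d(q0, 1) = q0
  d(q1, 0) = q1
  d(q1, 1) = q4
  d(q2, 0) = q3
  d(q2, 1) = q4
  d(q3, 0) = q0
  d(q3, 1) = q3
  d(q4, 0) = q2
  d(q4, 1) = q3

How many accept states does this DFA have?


Accept states listed: {q0}
Counting: q0(1)

1


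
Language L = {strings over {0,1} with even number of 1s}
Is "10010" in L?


count('1') = 2; 2 mod 2 = 0

Yes, "10010" is in L


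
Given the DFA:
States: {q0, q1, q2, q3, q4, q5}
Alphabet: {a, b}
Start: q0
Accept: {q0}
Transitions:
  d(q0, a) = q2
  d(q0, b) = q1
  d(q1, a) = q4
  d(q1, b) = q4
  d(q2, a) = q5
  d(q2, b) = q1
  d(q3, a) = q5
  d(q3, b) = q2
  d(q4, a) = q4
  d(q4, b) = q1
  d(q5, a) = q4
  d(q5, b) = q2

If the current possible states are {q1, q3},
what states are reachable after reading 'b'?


Apply transition on 'b' from each current state:
  d(q1, b) = q4
  d(q3, b) = q2

{q2, q4}


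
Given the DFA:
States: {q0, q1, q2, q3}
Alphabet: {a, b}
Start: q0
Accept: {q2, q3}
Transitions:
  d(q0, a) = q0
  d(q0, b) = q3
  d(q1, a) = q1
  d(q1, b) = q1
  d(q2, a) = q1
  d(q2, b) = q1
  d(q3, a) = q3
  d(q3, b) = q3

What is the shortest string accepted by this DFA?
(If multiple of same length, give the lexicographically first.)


BFS by string length (lex-first path to each state shown):
  len 0: q0<-""
  len 1: q0<-"a", q3<-"b"
Found accept state at length 1.

"b"


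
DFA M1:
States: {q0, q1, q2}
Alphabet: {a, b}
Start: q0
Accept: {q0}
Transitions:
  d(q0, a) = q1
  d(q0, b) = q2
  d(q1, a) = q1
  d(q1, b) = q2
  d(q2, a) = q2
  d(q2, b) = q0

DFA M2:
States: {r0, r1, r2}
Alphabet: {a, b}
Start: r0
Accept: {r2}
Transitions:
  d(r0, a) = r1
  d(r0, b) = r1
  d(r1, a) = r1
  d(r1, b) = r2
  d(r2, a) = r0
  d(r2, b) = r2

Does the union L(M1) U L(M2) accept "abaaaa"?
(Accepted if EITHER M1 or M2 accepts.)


M1: final=q2 accepted=False
M2: final=r1 accepted=False

No, union rejects (neither accepts)


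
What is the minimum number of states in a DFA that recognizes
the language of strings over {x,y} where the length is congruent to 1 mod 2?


States track (length) mod 2.
Need 2 states: one per remainder 0..1; accept = remainder 1.

2


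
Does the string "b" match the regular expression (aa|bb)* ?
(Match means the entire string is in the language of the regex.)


|string| = 1; first = 'b'; last = 'b'

No, "b" does not match (aa|bb)*


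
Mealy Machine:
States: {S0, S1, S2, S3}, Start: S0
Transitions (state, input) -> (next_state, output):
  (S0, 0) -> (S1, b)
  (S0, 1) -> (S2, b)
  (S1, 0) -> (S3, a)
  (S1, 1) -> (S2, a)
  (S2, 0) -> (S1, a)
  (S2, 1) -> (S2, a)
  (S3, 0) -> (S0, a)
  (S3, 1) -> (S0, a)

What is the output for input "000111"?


Step-by-step:
  (S0, 0) -> (S1, b)
  (S1, 0) -> (S3, a)
  (S3, 0) -> (S0, a)
  (S0, 1) -> (S2, b)
  (S2, 1) -> (S2, a)
  (S2, 1) -> (S2, a)

"baabaa"


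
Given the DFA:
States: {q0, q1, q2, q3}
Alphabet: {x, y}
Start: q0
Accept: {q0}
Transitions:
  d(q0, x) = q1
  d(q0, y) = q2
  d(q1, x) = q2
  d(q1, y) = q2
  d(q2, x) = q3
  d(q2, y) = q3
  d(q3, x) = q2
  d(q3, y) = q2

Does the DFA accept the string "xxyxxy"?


Trace: q0 -> q1 -> q2 -> q3 -> q2 -> q3 -> q2
Final state: q2
Accept states: {q0}

No, rejected (final state q2 is not an accept state)


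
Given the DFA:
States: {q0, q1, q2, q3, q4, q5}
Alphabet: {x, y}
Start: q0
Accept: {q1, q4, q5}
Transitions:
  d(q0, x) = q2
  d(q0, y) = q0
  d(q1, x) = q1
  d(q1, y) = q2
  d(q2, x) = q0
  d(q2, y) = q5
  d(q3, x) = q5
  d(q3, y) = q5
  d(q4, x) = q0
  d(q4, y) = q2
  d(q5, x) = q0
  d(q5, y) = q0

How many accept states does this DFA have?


Accept states listed: {q1, q4, q5}
Counting: q1(1) q4(2) q5(3)

3


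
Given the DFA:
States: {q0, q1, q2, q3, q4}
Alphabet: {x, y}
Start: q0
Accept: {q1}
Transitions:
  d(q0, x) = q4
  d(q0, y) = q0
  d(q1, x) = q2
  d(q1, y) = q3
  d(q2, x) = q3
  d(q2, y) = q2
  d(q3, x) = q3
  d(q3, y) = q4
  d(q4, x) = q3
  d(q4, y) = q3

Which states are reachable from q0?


BFS from q0:
  layer 0: {q0}
  layer 1: {q4}
  layer 2: {q3}

{q0, q3, q4}


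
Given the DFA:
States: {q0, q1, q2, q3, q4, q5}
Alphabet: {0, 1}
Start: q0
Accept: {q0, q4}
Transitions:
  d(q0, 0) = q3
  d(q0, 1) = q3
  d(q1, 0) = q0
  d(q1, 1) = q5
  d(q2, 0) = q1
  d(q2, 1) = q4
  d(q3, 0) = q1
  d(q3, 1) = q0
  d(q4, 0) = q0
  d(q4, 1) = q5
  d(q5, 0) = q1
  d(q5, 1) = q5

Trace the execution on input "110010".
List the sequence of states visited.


Input: 110010
d(q0, 1) = q3
d(q3, 1) = q0
d(q0, 0) = q3
d(q3, 0) = q1
d(q1, 1) = q5
d(q5, 0) = q1


q0 -> q3 -> q0 -> q3 -> q1 -> q5 -> q1


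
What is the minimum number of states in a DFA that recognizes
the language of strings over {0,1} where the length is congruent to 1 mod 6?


States track (length) mod 6.
Need 6 states: one per remainder 0..5; accept = remainder 1.

6


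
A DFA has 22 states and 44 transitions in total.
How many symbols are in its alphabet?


Each state has exactly one transition per symbol.
|alphabet| = transitions / states = 44 / 22 = 2

2


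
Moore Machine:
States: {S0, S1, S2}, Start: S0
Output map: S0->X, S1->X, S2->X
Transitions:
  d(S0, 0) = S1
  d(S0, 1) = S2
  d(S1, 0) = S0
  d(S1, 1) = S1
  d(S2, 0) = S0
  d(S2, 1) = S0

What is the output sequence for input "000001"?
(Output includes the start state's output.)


Start: S0 (output X)
  --0--> S1 (output X)
  --0--> S0 (output X)
  --0--> S1 (output X)
  --0--> S0 (output X)
  --0--> S1 (output X)
  --1--> S1 (output X)

"XXXXXXX"


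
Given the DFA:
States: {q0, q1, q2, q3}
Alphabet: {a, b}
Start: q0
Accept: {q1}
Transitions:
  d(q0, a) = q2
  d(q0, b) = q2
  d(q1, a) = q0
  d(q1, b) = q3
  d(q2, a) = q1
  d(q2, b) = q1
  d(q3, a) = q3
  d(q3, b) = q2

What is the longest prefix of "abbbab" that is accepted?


Run the DFA, marking each prefix where the state is accepting:
  "" -> q0 [reject]
  "a" -> q2 [reject]
  "ab" -> q1 [accept]
  "abb" -> q3 [reject]
  "abbb" -> q2 [reject]
  "abbba" -> q1 [accept]
  "abbbab" -> q3 [reject]

"abbba"


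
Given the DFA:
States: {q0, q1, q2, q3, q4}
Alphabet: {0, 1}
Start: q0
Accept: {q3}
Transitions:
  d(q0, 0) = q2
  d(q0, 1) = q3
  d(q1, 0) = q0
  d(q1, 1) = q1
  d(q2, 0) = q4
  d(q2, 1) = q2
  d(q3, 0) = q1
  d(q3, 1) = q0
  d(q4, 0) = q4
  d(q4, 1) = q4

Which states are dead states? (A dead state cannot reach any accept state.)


Forward reachability from each state:
  q0 -> reaches accept state q3 (live)
  q1 -> reaches accept state q3 (live)
  q2 -> reaches {q2, q4}, no accept state (dead)
  q3 -> reaches accept state q3 (live)
  q4 -> reaches {q4}, no accept state (dead)

{q2, q4}


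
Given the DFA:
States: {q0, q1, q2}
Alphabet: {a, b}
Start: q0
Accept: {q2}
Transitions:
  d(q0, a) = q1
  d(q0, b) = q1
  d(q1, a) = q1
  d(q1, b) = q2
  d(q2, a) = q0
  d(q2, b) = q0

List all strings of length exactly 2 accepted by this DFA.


All strings of length 2: 4 total
Accepted: 2

"ab", "bb"


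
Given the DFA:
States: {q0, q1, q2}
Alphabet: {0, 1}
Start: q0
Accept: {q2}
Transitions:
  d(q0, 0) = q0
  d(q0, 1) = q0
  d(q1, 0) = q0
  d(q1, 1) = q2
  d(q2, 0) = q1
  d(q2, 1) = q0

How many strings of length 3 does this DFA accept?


Enumerating all length-3 strings:
  "000" -> q0 [reject]
  "001" -> q0 [reject]
  "010" -> q0 [reject]
  "011" -> q0 [reject]
  "100" -> q0 [reject]
  "101" -> q0 [reject]
  "110" -> q0 [reject]
  "111" -> q0 [reject]

0 out of 8


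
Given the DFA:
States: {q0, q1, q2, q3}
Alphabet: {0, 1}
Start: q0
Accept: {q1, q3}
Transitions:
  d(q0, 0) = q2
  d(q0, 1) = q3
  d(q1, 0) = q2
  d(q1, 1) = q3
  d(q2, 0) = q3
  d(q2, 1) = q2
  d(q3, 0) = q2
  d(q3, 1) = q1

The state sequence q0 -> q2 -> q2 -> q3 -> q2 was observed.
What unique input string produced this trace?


Trace back each transition to find the symbol:
  q0 --[0]--> q2
  q2 --[1]--> q2
  q2 --[0]--> q3
  q3 --[0]--> q2

"0100"


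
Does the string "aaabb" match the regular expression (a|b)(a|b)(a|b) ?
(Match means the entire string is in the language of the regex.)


|string| = 5; first = 'a'; last = 'b'

No, "aaabb" does not match (a|b)(a|b)(a|b)


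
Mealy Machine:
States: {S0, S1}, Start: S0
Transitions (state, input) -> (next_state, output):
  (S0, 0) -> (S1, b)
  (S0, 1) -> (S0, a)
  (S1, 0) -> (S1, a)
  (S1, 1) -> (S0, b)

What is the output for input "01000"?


Step-by-step:
  (S0, 0) -> (S1, b)
  (S1, 1) -> (S0, b)
  (S0, 0) -> (S1, b)
  (S1, 0) -> (S1, a)
  (S1, 0) -> (S1, a)

"bbbaa"


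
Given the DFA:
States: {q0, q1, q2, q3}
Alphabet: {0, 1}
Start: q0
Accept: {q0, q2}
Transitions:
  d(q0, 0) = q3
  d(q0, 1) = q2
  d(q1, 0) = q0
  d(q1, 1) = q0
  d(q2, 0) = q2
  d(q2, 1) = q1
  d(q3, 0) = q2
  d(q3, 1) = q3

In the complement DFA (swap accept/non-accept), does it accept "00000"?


Trace: q0 -> q3 -> q2 -> q2 -> q2 -> q2
Final: q2
Original accept: {q0, q2}
Complement: q2 is in original accept

No, complement rejects (original accepts)


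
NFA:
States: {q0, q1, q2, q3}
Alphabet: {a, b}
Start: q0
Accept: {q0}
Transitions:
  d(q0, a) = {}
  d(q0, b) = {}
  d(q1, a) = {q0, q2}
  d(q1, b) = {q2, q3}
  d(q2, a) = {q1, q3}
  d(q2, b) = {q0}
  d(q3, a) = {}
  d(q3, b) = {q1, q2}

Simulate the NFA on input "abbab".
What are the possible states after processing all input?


Start: {q0}
  --a--> {}
  --b--> {}
  --b--> {}
  --a--> {}
  --b--> {}

{} (empty set, no valid transitions)


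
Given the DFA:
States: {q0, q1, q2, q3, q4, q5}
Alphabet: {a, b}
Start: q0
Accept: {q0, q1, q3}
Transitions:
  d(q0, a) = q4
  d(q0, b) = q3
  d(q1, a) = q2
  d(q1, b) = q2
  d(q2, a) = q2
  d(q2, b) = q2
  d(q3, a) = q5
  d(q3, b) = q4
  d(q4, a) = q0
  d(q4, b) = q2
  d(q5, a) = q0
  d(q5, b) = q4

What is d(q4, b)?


Looking up transition d(q4, b)

q2


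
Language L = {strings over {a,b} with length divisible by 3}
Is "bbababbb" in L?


length = 8; 8 mod 3 = 2

No, "bbababbb" is not in L


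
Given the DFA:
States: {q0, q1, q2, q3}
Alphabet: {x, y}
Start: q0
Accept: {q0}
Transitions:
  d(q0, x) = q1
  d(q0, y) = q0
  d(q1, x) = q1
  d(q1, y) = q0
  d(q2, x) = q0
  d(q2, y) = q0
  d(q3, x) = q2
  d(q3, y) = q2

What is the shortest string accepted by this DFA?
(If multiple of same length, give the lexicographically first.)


BFS by string length (lex-first path to each state shown):
  len 0: q0<-""
Found accept state at length 0.

"" (empty string)


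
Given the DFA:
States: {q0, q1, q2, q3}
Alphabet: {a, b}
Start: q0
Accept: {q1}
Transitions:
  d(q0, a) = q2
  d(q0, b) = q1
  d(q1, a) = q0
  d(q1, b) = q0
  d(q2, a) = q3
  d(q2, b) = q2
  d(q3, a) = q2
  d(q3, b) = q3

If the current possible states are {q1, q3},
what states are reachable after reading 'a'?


Apply transition on 'a' from each current state:
  d(q1, a) = q0
  d(q3, a) = q2

{q0, q2}


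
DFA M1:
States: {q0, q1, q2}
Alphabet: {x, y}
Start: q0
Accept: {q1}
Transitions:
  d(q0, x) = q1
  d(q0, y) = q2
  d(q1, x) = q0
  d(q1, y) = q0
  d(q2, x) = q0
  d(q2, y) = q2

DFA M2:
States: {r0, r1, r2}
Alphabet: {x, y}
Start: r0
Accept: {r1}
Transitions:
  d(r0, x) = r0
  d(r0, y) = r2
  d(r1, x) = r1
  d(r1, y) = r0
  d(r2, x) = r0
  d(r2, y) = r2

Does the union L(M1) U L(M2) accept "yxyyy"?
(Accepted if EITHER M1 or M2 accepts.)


M1: final=q2 accepted=False
M2: final=r2 accepted=False

No, union rejects (neither accepts)


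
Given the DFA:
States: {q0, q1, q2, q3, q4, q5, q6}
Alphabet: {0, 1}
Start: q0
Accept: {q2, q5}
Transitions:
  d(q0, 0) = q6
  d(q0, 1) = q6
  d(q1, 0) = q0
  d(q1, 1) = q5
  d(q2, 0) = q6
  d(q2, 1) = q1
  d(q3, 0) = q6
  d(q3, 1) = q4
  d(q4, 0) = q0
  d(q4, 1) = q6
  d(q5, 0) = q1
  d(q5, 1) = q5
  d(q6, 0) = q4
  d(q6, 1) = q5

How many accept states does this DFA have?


Accept states listed: {q2, q5}
Counting: q2(1) q5(2)

2


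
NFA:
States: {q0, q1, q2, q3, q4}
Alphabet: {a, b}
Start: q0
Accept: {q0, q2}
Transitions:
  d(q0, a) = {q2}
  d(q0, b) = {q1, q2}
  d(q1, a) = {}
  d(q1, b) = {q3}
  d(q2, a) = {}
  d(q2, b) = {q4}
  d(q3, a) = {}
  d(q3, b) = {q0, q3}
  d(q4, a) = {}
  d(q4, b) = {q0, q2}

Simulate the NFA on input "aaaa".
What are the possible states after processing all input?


Start: {q0}
  --a--> {q2}
  --a--> {}
  --a--> {}
  --a--> {}

{} (empty set, no valid transitions)


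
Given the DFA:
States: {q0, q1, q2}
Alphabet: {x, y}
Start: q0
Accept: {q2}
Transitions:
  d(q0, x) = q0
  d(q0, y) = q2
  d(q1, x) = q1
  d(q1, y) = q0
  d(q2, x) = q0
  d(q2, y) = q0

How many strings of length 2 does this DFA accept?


Enumerating all length-2 strings:
  "xx" -> q0 [reject]
  "xy" -> q2 [accept]
  "yx" -> q0 [reject]
  "yy" -> q0 [reject]

1 out of 4


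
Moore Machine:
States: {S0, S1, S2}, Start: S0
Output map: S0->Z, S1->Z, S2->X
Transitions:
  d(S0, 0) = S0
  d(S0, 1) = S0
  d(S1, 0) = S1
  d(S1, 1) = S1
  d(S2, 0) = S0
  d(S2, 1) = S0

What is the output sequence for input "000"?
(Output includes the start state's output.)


Start: S0 (output Z)
  --0--> S0 (output Z)
  --0--> S0 (output Z)
  --0--> S0 (output Z)

"ZZZZ"


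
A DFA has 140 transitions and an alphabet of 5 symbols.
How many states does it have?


Each state has exactly one transition per symbol.
states = transitions / |alphabet| = 140 / 5 = 28

28


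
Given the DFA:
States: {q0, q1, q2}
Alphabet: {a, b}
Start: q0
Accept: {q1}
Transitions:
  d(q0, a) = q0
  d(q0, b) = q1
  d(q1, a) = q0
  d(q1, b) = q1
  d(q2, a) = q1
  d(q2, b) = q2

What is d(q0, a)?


Looking up transition d(q0, a)

q0


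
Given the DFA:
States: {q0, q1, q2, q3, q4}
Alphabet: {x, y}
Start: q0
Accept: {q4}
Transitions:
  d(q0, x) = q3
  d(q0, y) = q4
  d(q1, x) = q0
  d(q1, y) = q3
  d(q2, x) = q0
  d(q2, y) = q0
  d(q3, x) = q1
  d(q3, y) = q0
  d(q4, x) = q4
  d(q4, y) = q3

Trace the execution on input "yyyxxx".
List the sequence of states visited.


Input: yyyxxx
d(q0, y) = q4
d(q4, y) = q3
d(q3, y) = q0
d(q0, x) = q3
d(q3, x) = q1
d(q1, x) = q0


q0 -> q4 -> q3 -> q0 -> q3 -> q1 -> q0


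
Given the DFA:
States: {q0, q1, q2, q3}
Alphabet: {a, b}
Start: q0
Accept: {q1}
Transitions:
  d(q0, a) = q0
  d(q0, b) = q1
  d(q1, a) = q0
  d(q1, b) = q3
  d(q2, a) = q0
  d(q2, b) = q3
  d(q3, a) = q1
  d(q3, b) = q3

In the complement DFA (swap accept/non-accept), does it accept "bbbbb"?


Trace: q0 -> q1 -> q3 -> q3 -> q3 -> q3
Final: q3
Original accept: {q1}
Complement: q3 is not in original accept

Yes, complement accepts (original rejects)


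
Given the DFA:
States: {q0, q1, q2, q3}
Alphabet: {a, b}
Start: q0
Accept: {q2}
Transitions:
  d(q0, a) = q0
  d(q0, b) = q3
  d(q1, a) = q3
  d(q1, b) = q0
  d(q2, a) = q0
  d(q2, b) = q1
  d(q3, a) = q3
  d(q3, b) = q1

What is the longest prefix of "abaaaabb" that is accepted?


Run the DFA, marking each prefix where the state is accepting:
  "" -> q0 [reject]
  "a" -> q0 [reject]
  "ab" -> q3 [reject]
  "aba" -> q3 [reject]
  "abaa" -> q3 [reject]
  "abaaa" -> q3 [reject]
  "abaaaa" -> q3 [reject]
  "abaaaab" -> q1 [reject]
  "abaaaabb" -> q0 [reject]

No prefix is accepted


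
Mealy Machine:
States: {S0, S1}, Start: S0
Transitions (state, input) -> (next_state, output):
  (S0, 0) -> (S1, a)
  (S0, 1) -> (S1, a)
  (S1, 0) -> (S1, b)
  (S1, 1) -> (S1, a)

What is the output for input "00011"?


Step-by-step:
  (S0, 0) -> (S1, a)
  (S1, 0) -> (S1, b)
  (S1, 0) -> (S1, b)
  (S1, 1) -> (S1, a)
  (S1, 1) -> (S1, a)

"abbaa"


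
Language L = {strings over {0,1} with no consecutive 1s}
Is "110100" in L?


'11' occurs at index 0

No, "110100" is not in L


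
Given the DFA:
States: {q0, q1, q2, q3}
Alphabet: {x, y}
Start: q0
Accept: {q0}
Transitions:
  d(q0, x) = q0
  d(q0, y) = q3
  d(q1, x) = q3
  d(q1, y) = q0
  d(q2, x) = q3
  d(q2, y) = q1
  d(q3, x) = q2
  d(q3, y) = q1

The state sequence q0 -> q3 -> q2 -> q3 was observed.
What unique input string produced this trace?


Trace back each transition to find the symbol:
  q0 --[y]--> q3
  q3 --[x]--> q2
  q2 --[x]--> q3

"yxx"


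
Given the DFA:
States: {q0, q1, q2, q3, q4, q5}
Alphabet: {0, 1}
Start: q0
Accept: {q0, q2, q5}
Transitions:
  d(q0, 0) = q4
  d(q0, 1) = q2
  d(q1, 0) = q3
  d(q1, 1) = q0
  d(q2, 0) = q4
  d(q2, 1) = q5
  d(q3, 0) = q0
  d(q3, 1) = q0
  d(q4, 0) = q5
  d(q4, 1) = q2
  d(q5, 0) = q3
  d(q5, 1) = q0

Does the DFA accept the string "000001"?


Trace: q0 -> q4 -> q5 -> q3 -> q0 -> q4 -> q2
Final state: q2
Accept states: {q0, q2, q5}

Yes, accepted (final state q2 is an accept state)


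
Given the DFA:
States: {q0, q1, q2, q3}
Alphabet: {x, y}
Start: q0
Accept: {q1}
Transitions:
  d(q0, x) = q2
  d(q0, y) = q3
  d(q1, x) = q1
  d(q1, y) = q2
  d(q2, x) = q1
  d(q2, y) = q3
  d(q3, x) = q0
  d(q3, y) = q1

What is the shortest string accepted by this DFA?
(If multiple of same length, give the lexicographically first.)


BFS by string length (lex-first path to each state shown):
  len 0: q0<-""
  len 1: q2<-"x", q3<-"y"
  len 2: q0<-"yx", q1<-"xx", q3<-"xy"
Found accept state at length 2.

"xx"


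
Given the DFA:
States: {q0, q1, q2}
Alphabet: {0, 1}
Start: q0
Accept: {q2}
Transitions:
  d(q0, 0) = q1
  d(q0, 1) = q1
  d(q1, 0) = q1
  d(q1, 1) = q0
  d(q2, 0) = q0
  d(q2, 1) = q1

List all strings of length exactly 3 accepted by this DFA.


All strings of length 3: 8 total
Accepted: 0

None


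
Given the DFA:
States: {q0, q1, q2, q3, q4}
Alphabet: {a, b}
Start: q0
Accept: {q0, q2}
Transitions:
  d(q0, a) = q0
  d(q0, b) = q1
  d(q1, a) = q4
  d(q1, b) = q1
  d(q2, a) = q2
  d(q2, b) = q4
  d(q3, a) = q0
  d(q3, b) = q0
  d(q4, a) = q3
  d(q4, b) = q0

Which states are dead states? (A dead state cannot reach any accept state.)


Forward reachability from each state:
  q0 -> reaches accept state q0 (live)
  q1 -> reaches accept state q0 (live)
  q2 -> reaches accept state q0 (live)
  q3 -> reaches accept state q0 (live)
  q4 -> reaches accept state q0 (live)

None (all states can reach an accept state)


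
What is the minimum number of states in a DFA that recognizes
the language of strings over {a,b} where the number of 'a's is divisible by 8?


States track (count of 'a') mod 8.
Need 8 states: one per remainder 0..7; accept = remainder 0.

8


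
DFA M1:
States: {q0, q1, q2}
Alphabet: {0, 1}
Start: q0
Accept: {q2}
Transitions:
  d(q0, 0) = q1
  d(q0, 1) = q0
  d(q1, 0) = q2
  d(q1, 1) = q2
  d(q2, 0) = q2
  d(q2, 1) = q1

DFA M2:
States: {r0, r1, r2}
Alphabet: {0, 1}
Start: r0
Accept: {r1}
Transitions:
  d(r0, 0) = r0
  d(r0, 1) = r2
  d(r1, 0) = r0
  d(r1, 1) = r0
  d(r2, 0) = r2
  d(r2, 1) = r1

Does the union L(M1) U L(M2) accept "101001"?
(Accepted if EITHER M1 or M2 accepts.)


M1: final=q1 accepted=False
M2: final=r2 accepted=False

No, union rejects (neither accepts)


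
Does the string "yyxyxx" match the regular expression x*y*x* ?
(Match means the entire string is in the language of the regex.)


|string| = 6; first = 'y'; last = 'x'

No, "yyxyxx" does not match x*y*x*


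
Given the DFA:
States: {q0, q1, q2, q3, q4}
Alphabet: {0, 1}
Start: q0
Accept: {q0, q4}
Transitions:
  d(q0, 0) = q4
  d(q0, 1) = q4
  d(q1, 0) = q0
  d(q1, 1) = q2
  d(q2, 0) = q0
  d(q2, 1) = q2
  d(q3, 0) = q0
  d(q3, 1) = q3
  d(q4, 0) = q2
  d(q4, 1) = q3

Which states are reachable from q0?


BFS from q0:
  layer 0: {q0}
  layer 1: {q4}
  layer 2: {q2, q3}

{q0, q2, q3, q4}


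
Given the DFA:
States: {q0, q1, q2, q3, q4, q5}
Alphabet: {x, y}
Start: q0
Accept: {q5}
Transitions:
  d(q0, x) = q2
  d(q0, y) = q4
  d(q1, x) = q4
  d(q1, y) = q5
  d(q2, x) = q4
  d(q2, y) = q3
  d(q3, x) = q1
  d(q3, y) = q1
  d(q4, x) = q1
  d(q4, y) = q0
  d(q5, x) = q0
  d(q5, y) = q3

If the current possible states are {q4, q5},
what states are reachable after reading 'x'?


Apply transition on 'x' from each current state:
  d(q4, x) = q1
  d(q5, x) = q0

{q0, q1}


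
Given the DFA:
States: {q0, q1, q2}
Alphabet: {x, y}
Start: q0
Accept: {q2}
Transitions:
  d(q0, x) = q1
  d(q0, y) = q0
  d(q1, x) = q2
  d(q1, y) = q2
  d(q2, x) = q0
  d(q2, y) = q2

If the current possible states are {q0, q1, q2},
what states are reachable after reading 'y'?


Apply transition on 'y' from each current state:
  d(q0, y) = q0
  d(q1, y) = q2
  d(q2, y) = q2

{q0, q2}


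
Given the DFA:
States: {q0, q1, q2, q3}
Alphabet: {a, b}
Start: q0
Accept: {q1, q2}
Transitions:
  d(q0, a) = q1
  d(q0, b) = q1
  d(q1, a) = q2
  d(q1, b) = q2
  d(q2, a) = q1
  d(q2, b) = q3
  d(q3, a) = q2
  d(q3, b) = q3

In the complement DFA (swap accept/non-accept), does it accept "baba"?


Trace: q0 -> q1 -> q2 -> q3 -> q2
Final: q2
Original accept: {q1, q2}
Complement: q2 is in original accept

No, complement rejects (original accepts)


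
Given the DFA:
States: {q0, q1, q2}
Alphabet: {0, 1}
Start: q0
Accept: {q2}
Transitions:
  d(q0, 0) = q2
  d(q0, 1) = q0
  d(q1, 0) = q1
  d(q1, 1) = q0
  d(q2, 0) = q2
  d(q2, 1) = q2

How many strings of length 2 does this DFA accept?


Enumerating all length-2 strings:
  "00" -> q2 [accept]
  "01" -> q2 [accept]
  "10" -> q2 [accept]
  "11" -> q0 [reject]

3 out of 4


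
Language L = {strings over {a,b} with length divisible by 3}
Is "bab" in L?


length = 3; 3 mod 3 = 0

Yes, "bab" is in L


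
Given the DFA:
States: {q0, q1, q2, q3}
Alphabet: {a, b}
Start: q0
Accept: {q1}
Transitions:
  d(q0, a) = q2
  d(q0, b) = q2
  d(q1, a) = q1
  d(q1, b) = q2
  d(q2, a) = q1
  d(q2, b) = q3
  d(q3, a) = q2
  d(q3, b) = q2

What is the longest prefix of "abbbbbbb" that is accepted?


Run the DFA, marking each prefix where the state is accepting:
  "" -> q0 [reject]
  "a" -> q2 [reject]
  "ab" -> q3 [reject]
  "abb" -> q2 [reject]
  "abbb" -> q3 [reject]
  "abbbb" -> q2 [reject]
  "abbbbb" -> q3 [reject]
  "abbbbbb" -> q2 [reject]
  "abbbbbbb" -> q3 [reject]

No prefix is accepted


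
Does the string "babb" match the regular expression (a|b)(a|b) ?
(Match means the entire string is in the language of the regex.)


|string| = 4; first = 'b'; last = 'b'

No, "babb" does not match (a|b)(a|b)


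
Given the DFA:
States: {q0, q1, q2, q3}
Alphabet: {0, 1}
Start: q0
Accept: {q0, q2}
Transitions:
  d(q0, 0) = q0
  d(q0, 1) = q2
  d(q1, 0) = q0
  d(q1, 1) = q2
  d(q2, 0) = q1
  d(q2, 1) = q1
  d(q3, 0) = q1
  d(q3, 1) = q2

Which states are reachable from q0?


BFS from q0:
  layer 0: {q0}
  layer 1: {q2}
  layer 2: {q1}

{q0, q1, q2}


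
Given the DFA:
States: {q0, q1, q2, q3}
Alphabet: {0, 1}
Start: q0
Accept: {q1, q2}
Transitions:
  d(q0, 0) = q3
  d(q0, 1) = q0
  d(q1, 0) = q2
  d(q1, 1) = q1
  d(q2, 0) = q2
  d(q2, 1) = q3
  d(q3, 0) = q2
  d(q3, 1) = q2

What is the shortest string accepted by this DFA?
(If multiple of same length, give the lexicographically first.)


BFS by string length (lex-first path to each state shown):
  len 0: q0<-""
  len 1: q0<-"1", q3<-"0"
  len 2: q0<-"11", q2<-"00", q3<-"10"
Found accept state at length 2.

"00"


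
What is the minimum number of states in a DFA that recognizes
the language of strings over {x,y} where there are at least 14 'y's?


States: count = 0, 1, ..., 13, and a final '>= 14' state.
Total: 14 + 1 = 15. Accept = '>= 14' state.

15


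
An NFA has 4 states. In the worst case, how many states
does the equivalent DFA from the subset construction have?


Subset construction: one DFA state per subset of NFA states.
2^4 = 16

16


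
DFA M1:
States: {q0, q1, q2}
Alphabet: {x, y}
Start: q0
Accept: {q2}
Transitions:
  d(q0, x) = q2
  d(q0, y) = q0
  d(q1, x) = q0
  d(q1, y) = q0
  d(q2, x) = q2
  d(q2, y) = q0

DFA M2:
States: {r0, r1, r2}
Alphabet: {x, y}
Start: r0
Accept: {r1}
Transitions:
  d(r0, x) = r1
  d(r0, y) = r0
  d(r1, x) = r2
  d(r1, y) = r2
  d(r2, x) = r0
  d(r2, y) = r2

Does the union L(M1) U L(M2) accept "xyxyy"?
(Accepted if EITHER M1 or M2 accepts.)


M1: final=q0 accepted=False
M2: final=r0 accepted=False

No, union rejects (neither accepts)


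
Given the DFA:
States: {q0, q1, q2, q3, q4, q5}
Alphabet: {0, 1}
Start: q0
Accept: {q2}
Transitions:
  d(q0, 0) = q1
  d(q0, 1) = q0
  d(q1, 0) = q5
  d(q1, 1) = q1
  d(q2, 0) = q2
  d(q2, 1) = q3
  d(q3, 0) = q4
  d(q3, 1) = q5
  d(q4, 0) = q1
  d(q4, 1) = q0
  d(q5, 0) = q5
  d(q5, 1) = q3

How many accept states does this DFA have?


Accept states listed: {q2}
Counting: q2(1)

1


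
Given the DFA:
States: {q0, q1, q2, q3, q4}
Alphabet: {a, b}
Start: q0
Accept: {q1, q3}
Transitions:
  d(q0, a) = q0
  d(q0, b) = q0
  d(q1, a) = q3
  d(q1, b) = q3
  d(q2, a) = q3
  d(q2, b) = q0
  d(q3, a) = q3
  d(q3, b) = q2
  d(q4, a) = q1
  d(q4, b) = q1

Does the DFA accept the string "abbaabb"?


Trace: q0 -> q0 -> q0 -> q0 -> q0 -> q0 -> q0 -> q0
Final state: q0
Accept states: {q1, q3}

No, rejected (final state q0 is not an accept state)


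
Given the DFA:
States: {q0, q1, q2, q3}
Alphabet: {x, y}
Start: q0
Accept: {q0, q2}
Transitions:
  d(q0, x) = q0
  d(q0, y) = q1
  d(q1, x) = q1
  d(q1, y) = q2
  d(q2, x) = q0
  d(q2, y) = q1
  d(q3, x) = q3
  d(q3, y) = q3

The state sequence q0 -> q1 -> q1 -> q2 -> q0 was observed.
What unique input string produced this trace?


Trace back each transition to find the symbol:
  q0 --[y]--> q1
  q1 --[x]--> q1
  q1 --[y]--> q2
  q2 --[x]--> q0

"yxyx"


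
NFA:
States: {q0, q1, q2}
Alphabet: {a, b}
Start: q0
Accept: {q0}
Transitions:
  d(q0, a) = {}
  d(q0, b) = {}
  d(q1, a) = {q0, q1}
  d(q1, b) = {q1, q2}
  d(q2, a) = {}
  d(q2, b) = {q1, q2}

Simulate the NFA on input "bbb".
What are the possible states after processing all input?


Start: {q0}
  --b--> {}
  --b--> {}
  --b--> {}

{} (empty set, no valid transitions)


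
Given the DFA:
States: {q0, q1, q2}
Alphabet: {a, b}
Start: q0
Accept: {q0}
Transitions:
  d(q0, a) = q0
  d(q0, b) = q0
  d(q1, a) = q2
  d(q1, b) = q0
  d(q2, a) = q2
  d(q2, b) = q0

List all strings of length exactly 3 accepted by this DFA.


All strings of length 3: 8 total
Accepted: 8

"aaa", "aab", "aba", "abb", "baa", "bab", "bba", "bbb"


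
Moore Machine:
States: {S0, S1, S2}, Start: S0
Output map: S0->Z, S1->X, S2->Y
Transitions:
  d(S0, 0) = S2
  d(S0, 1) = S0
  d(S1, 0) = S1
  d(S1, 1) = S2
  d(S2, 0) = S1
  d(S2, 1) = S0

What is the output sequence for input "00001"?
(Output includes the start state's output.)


Start: S0 (output Z)
  --0--> S2 (output Y)
  --0--> S1 (output X)
  --0--> S1 (output X)
  --0--> S1 (output X)
  --1--> S2 (output Y)

"ZYXXXY"
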